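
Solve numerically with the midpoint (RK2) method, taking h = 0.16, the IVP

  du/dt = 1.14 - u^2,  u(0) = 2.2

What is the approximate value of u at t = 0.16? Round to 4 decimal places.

1.8024

Midpoint: k1 = f(t_n, u_n); k2 = f(t_n + h/2, u_n + (h/2)·k1); u_{n+1} = u_n + h·k2.
t=0.000000, u=2.200000:
  k1 = f(0.000000, 2.200000) = -3.700000
  k2 = f(0.080000, 1.904000) = -2.485216
  u ← 2.200000 + 0.16·(-2.485216) = 1.802365
u(0.16) ≈ 1.8024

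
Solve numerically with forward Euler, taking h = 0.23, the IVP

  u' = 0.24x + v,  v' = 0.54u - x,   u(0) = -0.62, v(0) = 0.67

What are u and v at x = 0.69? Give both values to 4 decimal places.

-0.1805, 0.3371

Euler on (u,v): u_{n+1} = u_n + h·u', v_{n+1} = v_n + h·v'.
0.000000: (-0.620000, 0.670000); f=(0.670000, -0.334800) → (-0.465900, 0.592996)
0.230000: (-0.465900, 0.592996); f=(0.648196, -0.481586) → (-0.316815, 0.482231)
0.460000: (-0.316815, 0.482231); f=(0.592631, -0.631080) → (-0.180510, 0.337083)
(u(0.69), v(0.69)) ≈ (-0.1805, 0.3371)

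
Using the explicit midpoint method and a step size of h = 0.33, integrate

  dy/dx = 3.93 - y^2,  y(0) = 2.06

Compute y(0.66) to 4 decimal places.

2.0066

Midpoint: k1 = f(x_n, y_n); k2 = f(x_n + h/2, y_n + (h/2)·k1); y_{n+1} = y_n + h·k2.
x=0.000000, y=2.060000:
  k1 = f(0.000000, 2.060000) = -0.313600
  k2 = f(0.165000, 2.008256) = -0.103092
  y ← 2.060000 + 0.33·(-0.103092) = 2.025980
x=0.330000, y=2.025980:
  k1 = f(0.330000, 2.025980) = -0.174593
  k2 = f(0.495000, 1.997172) = -0.058695
  y ← 2.025980 + 0.33·(-0.058695) = 2.006610
y(0.66) ≈ 2.0066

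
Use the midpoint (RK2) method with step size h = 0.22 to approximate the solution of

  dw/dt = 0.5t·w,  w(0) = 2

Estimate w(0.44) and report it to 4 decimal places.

2.0986

Midpoint: k1 = f(t_n, w_n); k2 = f(t_n + h/2, w_n + (h/2)·k1); w_{n+1} = w_n + h·k2.
t=0.000000, w=2.000000:
  k1 = f(0.000000, 2.000000) = 0.000000
  k2 = f(0.110000, 2.000000) = 0.110000
  w ← 2.000000 + 0.22·0.110000 = 2.024200
t=0.220000, w=2.024200:
  k1 = f(0.220000, 2.024200) = 0.222662
  k2 = f(0.330000, 2.048693) = 0.338034
  w ← 2.024200 + 0.22·0.338034 = 2.098568
w(0.44) ≈ 2.0986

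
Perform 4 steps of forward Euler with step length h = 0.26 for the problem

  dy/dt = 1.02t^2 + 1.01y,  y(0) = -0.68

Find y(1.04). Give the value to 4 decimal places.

-1.4476

Euler: y_{n+1} = y_n + h·f(t_n, y_n).
t=0.000000, y=-0.680000: f=-0.686800 → y ← -0.680000 + 0.26·(-0.686800) = -0.858568
t=0.260000, y=-0.858568: f=-0.798202 → y ← -0.858568 + 0.26·(-0.798202) = -1.066100
t=0.520000, y=-1.066100: f=-0.800953 → y ← -1.066100 + 0.26·(-0.800953) = -1.274348
t=0.780000, y=-1.274348: f=-0.666524 → y ← -1.274348 + 0.26·(-0.666524) = -1.447645
y(1.04) ≈ -1.4476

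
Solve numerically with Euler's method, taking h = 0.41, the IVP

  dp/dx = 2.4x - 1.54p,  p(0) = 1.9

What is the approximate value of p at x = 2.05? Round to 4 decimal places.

Euler: p_{n+1} = p_n + h·f(x_n, p_n).
x=0.000000, p=1.900000: f=-2.926000 → p ← 1.900000 + 0.41·(-2.926000) = 0.700340
x=0.410000, p=0.700340: f=-0.094524 → p ← 0.700340 + 0.41·(-0.094524) = 0.661585
x=0.820000, p=0.661585: f=0.949159 → p ← 0.661585 + 0.41·0.949159 = 1.050740
x=1.230000, p=1.050740: f=1.333860 → p ← 1.050740 + 0.41·1.333860 = 1.597623
x=1.640000, p=1.597623: f=1.475661 → p ← 1.597623 + 0.41·1.475661 = 2.202644
p(2.05) ≈ 2.2026

2.2026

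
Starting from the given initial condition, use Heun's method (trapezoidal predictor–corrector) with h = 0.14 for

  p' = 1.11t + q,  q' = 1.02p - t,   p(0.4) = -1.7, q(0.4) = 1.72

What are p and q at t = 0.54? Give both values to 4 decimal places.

-1.4071, 1.4331

Heun on (p,q): k1 = f(t_n, state_n); k2 = f(t_n + h, state_n + h·k1); state_{n+1} = state_n + (h/2)·(k1 + k2).
0.400000: (-1.700000, 1.720000)
  k1 = (2.164000, -2.134000)
  predictor → (-1.397040, 1.421240)
  k2 = (2.020640, -1.964981)
  → (-1.407075, 1.433071)
(p(0.54), q(0.54)) ≈ (-1.4071, 1.4331)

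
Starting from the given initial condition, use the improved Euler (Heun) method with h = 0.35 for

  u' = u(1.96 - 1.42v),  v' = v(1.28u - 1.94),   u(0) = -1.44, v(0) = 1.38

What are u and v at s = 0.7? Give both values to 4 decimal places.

Heun on (u,v): k1 = f(s_n, state_n); k2 = f(s_n + h, state_n + h·k1); state_{n+1} = state_n + (h/2)·(k1 + k2).
0.000000: (-1.440000, 1.380000)
  k1 = (-0.000576, -5.220816)
  predictor → (-1.440202, -0.447286)
  k2 = (-3.737533, 1.692286)
  → (-2.094169, 0.762507)
0.350000: (-2.094169, 0.762507)
  k1 = (-1.837088, -3.523193)
  predictor → (-2.737150, -0.470610)
  k2 = (-7.193959, 2.561791)
  → (-3.674602, 0.594262)
(u(0.7), v(0.7)) ≈ (-3.6746, 0.5943)

-3.6746, 0.5943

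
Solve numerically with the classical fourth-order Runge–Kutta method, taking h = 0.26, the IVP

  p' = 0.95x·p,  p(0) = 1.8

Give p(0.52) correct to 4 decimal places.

RK4: k1 = f(x_n, p_n); k2 = f(x_n + h/2, p_n + (h/2)·k1); k3 = f(x_n + h/2, p_n + (h/2)·k2); k4 = f(x_n + h, p_n + h·k3); p_{n+1} = p_n + (h/6)·(k1 + 2k2 + 2k3 + k4).
x=0.000000, p=1.800000:
  k1 = f(0.000000, 1.800000) = 0.000000
  k2 = f(0.130000, 1.800000) = 0.222300
  k3 = f(0.130000, 1.828899) = 0.225869
  k4 = f(0.260000, 1.858726) = 0.459105
  p ← 1.800000 + (0.26/6)·(k1 + 2k2 + 2k3 + k4) = 1.858736
x=0.260000, p=1.858736:
  k1 = f(0.260000, 1.858736) = 0.459108
  k2 = f(0.390000, 1.918420) = 0.710775
  k3 = f(0.390000, 1.951137) = 0.722896
  k4 = f(0.520000, 2.046689) = 1.011064
  p ← 1.858736 + (0.26/6)·(k1 + 2k2 + 2k3 + k4) = 2.046695
p(0.52) ≈ 2.0467

2.0467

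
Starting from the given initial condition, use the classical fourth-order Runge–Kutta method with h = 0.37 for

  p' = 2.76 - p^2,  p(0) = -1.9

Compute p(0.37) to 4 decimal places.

-2.6303

RK4: k1 = f(t_n, p_n); k2 = f(t_n + h/2, p_n + (h/2)·k1); k3 = f(t_n + h/2, p_n + (h/2)·k2); k4 = f(t_n + h, p_n + h·k3); p_{n+1} = p_n + (h/6)·(k1 + 2k2 + 2k3 + k4).
t=0.000000, p=-1.900000:
  k1 = f(0.000000, -1.900000) = -0.850000
  k2 = f(0.185000, -2.057250) = -1.472278
  k3 = f(0.185000, -2.172371) = -1.959197
  k4 = f(0.370000, -2.624903) = -4.130116
  p ← -1.900000 + (0.37/6)·(k1 + 2k2 + 2k3 + k4) = -2.630322
p(0.37) ≈ -2.6303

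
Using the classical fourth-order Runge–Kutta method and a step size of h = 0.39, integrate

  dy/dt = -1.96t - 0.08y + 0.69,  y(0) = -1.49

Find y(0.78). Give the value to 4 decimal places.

-1.4621

RK4: k1 = f(t_n, y_n); k2 = f(t_n + h/2, y_n + (h/2)·k1); k3 = f(t_n + h/2, y_n + (h/2)·k2); k4 = f(t_n + h, y_n + h·k3); y_{n+1} = y_n + (h/6)·(k1 + 2k2 + 2k3 + k4).
t=0.000000, y=-1.490000:
  k1 = f(0.000000, -1.490000) = 0.809200
  k2 = f(0.195000, -1.332206) = 0.414376
  k3 = f(0.195000, -1.409197) = 0.420536
  k4 = f(0.390000, -1.325991) = 0.031679
  y ← -1.490000 + (0.39/6)·(k1 + 2k2 + 2k3 + k4) = -1.326804
t=0.390000, y=-1.326804:
  k1 = f(0.390000, -1.326804) = 0.031744
  k2 = f(0.585000, -1.320614) = -0.350951
  k3 = f(0.585000, -1.395240) = -0.344981
  k4 = f(0.780000, -1.461347) = -0.721892
  y ← -1.326804 + (0.39/6)·(k1 + 2k2 + 2k3 + k4) = -1.462135
y(0.78) ≈ -1.4621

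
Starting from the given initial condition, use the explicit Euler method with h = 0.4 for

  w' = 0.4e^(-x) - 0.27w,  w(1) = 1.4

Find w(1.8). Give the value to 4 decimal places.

1.2059

Euler: w_{n+1} = w_n + h·f(x_n, w_n).
x=1.000000, w=1.400000: f=-0.230848 → w ← 1.400000 + 0.4·(-0.230848) = 1.307661
x=1.400000, w=1.307661: f=-0.254430 → w ← 1.307661 + 0.4·(-0.254430) = 1.205889
w(1.8) ≈ 1.2059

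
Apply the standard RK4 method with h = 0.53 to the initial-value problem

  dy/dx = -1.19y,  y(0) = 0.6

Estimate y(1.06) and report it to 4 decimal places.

RK4: k1 = f(x_n, y_n); k2 = f(x_n + h/2, y_n + (h/2)·k1); k3 = f(x_n + h/2, y_n + (h/2)·k2); k4 = f(x_n + h, y_n + h·k3); y_{n+1} = y_n + (h/6)·(k1 + 2k2 + 2k3 + k4).
x=0.000000, y=0.600000:
  k1 = f(0.000000, 0.600000) = -0.714000
  k2 = f(0.265000, 0.410790) = -0.488840
  k3 = f(0.265000, 0.470457) = -0.559844
  k4 = f(0.530000, 0.303283) = -0.360906
  y ← 0.600000 + (0.53/6)·(k1 + 2k2 + 2k3 + k4) = 0.319782
x=0.530000, y=0.319782:
  k1 = f(0.530000, 0.319782) = -0.380541
  k2 = f(0.795000, 0.218939) = -0.260537
  k3 = f(0.795000, 0.250740) = -0.298381
  k4 = f(1.060000, 0.161641) = -0.192352
  y ← 0.319782 + (0.53/6)·(k1 + 2k2 + 2k3 + k4) = 0.170435
y(1.06) ≈ 0.1704

0.1704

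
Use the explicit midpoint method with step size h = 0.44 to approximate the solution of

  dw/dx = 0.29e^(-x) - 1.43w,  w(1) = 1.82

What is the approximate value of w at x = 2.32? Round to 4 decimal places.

Midpoint: k1 = f(x_n, w_n); k2 = f(x_n + h/2, w_n + (h/2)·k1); w_{n+1} = w_n + h·k2.
x=1.000000, w=1.820000:
  k1 = f(1.000000, 1.820000) = -2.495915
  k2 = f(1.220000, 1.270899) = -1.731768
  w ← 1.820000 + 0.44·(-1.731768) = 1.058022
x=1.440000, w=1.058022:
  k1 = f(1.440000, 1.058022) = -1.444262
  k2 = f(1.660000, 0.740284) = -1.003466
  w ← 1.058022 + 0.44·(-1.003466) = 0.616497
x=1.880000, w=0.616497:
  k1 = f(1.880000, 0.616497) = -0.837339
  k2 = f(2.100000, 0.432282) = -0.582651
  w ← 0.616497 + 0.44·(-0.582651) = 0.360130
w(2.32) ≈ 0.3601

0.3601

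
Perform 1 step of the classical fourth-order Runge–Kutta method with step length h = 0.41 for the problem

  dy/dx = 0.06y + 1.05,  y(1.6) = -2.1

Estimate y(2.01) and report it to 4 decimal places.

-1.7165

RK4: k1 = f(x_n, y_n); k2 = f(x_n + h/2, y_n + (h/2)·k1); k3 = f(x_n + h/2, y_n + (h/2)·k2); k4 = f(x_n + h, y_n + h·k3); y_{n+1} = y_n + (h/6)·(k1 + 2k2 + 2k3 + k4).
x=1.600000, y=-2.100000:
  k1 = f(1.600000, -2.100000) = 0.924000
  k2 = f(1.805000, -1.910580) = 0.935365
  k3 = f(1.805000, -1.908250) = 0.935505
  k4 = f(2.010000, -1.716443) = 0.947013
  y ← -2.100000 + (0.41/6)·(k1 + 2k2 + 2k3 + k4) = -1.716462
y(2.01) ≈ -1.7165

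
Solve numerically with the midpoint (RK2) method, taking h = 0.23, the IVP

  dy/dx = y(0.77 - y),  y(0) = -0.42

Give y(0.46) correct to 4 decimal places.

-0.7655

Midpoint: k1 = f(x_n, y_n); k2 = f(x_n + h/2, y_n + (h/2)·k1); y_{n+1} = y_n + h·k2.
x=0.000000, y=-0.420000:
  k1 = f(0.000000, -0.420000) = -0.499800
  k2 = f(0.115000, -0.477477) = -0.595642
  y ← -0.420000 + 0.23·(-0.595642) = -0.556998
x=0.230000, y=-0.556998:
  k1 = f(0.230000, -0.556998) = -0.739134
  k2 = f(0.345000, -0.641998) = -0.906500
  y ← -0.556998 + 0.23·(-0.906500) = -0.765493
y(0.46) ≈ -0.7655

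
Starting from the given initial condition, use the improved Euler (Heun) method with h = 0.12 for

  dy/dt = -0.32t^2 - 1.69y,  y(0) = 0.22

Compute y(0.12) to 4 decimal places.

Heun: k1 = f(t_n, y_n); k2 = f(t_n + h, y_n + h·k1); y_{n+1} = y_n + (h/2)·(k1 + k2).
t=0.000000, y=0.220000:
  k1 = f(0.000000, 0.220000) = -0.371800
  k2 = f(0.120000, 0.175384) = -0.301007
  y ← 0.220000 + (0.12/2)·(-0.371800 + (-0.301007)) = 0.179632
y(0.12) ≈ 0.1796

0.1796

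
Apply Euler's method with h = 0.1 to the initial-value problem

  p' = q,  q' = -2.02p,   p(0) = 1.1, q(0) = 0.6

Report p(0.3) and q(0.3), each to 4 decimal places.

1.2121, -0.0985

Euler on (p,q): p_{n+1} = p_n + h·p', q_{n+1} = q_n + h·q'.
0.000000: (1.100000, 0.600000); f=(0.600000, -2.222000) → (1.160000, 0.377800)
0.100000: (1.160000, 0.377800); f=(0.377800, -2.343200) → (1.197780, 0.143480)
0.200000: (1.197780, 0.143480); f=(0.143480, -2.419516) → (1.212128, -0.098472)
(p(0.3), q(0.3)) ≈ (1.2121, -0.0985)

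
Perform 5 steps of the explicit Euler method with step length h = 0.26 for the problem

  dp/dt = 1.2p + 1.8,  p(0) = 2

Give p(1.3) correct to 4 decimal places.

12.1062

Euler: p_{n+1} = p_n + h·f(t_n, p_n).
t=0.000000, p=2.000000: f=4.200000 → p ← 2.000000 + 0.26·4.200000 = 3.092000
t=0.260000, p=3.092000: f=5.510400 → p ← 3.092000 + 0.26·5.510400 = 4.524704
t=0.520000, p=4.524704: f=7.229645 → p ← 4.524704 + 0.26·7.229645 = 6.404412
t=0.780000, p=6.404412: f=9.485294 → p ← 6.404412 + 0.26·9.485294 = 8.870588
t=1.040000, p=8.870588: f=12.444706 → p ← 8.870588 + 0.26·12.444706 = 12.106212
p(1.3) ≈ 12.1062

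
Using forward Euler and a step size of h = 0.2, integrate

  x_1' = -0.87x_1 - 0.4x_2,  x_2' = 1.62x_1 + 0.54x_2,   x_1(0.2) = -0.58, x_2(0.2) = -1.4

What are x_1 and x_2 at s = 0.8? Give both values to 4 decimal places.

Euler on (x_1,x_2): x_1_{n+1} = x_1_n + h·x_1', x_2_{n+1} = x_2_n + h·x_2'.
0.200000: (-0.580000, -1.400000); f=(1.064600, -1.695600) → (-0.367080, -1.739120)
0.400000: (-0.367080, -1.739120); f=(1.015008, -1.533794) → (-0.164078, -2.045879)
0.600000: (-0.164078, -2.045879); f=(0.961100, -1.370582) → (0.028141, -2.319995)
(x_1(0.8), x_2(0.8)) ≈ (0.0281, -2.3200)

0.0281, -2.3200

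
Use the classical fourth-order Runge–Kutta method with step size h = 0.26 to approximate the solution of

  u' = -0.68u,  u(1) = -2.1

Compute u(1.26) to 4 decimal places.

-1.7597

RK4: k1 = f(t_n, u_n); k2 = f(t_n + h/2, u_n + (h/2)·k1); k3 = f(t_n + h/2, u_n + (h/2)·k2); k4 = f(t_n + h, u_n + h·k3); u_{n+1} = u_n + (h/6)·(k1 + 2k2 + 2k3 + k4).
t=1.000000, u=-2.100000:
  k1 = f(1.000000, -2.100000) = 1.428000
  k2 = f(1.130000, -1.914360) = 1.301765
  k3 = f(1.130000, -1.930771) = 1.312924
  k4 = f(1.260000, -1.758640) = 1.195875
  u ← -2.100000 + (0.26/6)·(k1 + 2k2 + 2k3 + k4) = -1.759692
u(1.26) ≈ -1.7597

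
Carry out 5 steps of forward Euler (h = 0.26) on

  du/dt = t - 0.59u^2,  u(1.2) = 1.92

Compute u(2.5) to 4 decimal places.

Euler: u_{n+1} = u_n + h·f(t_n, u_n).
t=1.200000, u=1.920000: f=-0.974976 → u ← 1.920000 + 0.26·(-0.974976) = 1.666506
t=1.460000, u=1.666506: f=-0.178573 → u ← 1.666506 + 0.26·(-0.178573) = 1.620077
t=1.720000, u=1.620077: f=0.171457 → u ← 1.620077 + 0.26·0.171457 = 1.664656
t=1.980000, u=1.664656: f=0.345063 → u ← 1.664656 + 0.26·0.345063 = 1.754372
t=2.240000, u=1.754372: f=0.424085 → u ← 1.754372 + 0.26·0.424085 = 1.864634
u(2.5) ≈ 1.8646

1.8646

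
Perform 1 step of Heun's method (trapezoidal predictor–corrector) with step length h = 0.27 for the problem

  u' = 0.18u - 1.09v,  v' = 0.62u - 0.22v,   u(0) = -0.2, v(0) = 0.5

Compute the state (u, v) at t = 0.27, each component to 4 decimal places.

-0.3514, 0.4256

Heun on (u,v): k1 = f(t_n, state_n); k2 = f(t_n + h, state_n + h·k1); state_{n+1} = state_n + (h/2)·(k1 + k2).
0.000000: (-0.200000, 0.500000)
  k1 = (-0.581000, -0.234000)
  predictor → (-0.356870, 0.436820)
  k2 = (-0.540370, -0.317360)
  → (-0.351385, 0.425566)
(u(0.27), v(0.27)) ≈ (-0.3514, 0.4256)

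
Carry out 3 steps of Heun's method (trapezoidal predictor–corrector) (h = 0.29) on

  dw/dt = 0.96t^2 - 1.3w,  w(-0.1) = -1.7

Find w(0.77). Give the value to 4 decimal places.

Heun: k1 = f(t_n, w_n); k2 = f(t_n + h, w_n + h·k1); w_{n+1} = w_n + (h/2)·(k1 + k2).
t=-0.100000, w=-1.700000:
  k1 = f(-0.100000, -1.700000) = 2.219600
  k2 = f(0.190000, -1.056316) = 1.407867
  w ← -1.700000 + (0.29/2)·(2.219600 + 1.407867) = -1.174017
t=0.190000, w=-1.174017:
  k1 = f(0.190000, -1.174017) = 1.560879
  k2 = f(0.480000, -0.721363) = 1.158955
  w ← -1.174017 + (0.29/2)·(1.560879 + 1.158955) = -0.779641
t=0.480000, w=-0.779641:
  k1 = f(0.480000, -0.779641) = 1.234718
  k2 = f(0.770000, -0.421573) = 1.117229
  w ← -0.779641 + (0.29/2)·(1.234718 + 1.117229) = -0.438609
w(0.77) ≈ -0.4386

-0.4386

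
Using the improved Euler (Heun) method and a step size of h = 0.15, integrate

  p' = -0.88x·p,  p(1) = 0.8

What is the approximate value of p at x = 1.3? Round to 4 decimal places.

Heun: k1 = f(x_n, p_n); k2 = f(x_n + h, p_n + h·k1); p_{n+1} = p_n + (h/2)·(k1 + k2).
x=1.000000, p=0.800000:
  k1 = f(1.000000, 0.800000) = -0.704000
  k2 = f(1.150000, 0.694400) = -0.702733
  p ← 0.800000 + (0.15/2)·(-0.704000 + (-0.702733)) = 0.694495
x=1.150000, p=0.694495:
  k1 = f(1.150000, 0.694495) = -0.702829
  k2 = f(1.300000, 0.589071) = -0.673897
  p ← 0.694495 + (0.15/2)·(-0.702829 + (-0.673897)) = 0.591241
p(1.3) ≈ 0.5912

0.5912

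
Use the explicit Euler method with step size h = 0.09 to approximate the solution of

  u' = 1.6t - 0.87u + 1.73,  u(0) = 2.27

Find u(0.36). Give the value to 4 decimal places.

2.2654

Euler: u_{n+1} = u_n + h·f(t_n, u_n).
t=0.000000, u=2.270000: f=-0.244900 → u ← 2.270000 + 0.09·(-0.244900) = 2.247959
t=0.090000, u=2.247959: f=-0.081724 → u ← 2.247959 + 0.09·(-0.081724) = 2.240604
t=0.180000, u=2.240604: f=0.068675 → u ← 2.240604 + 0.09·0.068675 = 2.246785
t=0.270000, u=2.246785: f=0.207297 → u ← 2.246785 + 0.09·0.207297 = 2.265441
u(0.36) ≈ 2.2654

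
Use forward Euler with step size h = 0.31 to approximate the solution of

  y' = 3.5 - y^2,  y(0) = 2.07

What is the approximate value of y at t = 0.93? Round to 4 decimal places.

1.8698

Euler: y_{n+1} = y_n + h·f(t_n, y_n).
t=0.000000, y=2.070000: f=-0.784900 → y ← 2.070000 + 0.31·(-0.784900) = 1.826681
t=0.310000, y=1.826681: f=0.163237 → y ← 1.826681 + 0.31·0.163237 = 1.877284
t=0.620000, y=1.877284: f=-0.024196 → y ← 1.877284 + 0.31·(-0.024196) = 1.869783
y(0.93) ≈ 1.8698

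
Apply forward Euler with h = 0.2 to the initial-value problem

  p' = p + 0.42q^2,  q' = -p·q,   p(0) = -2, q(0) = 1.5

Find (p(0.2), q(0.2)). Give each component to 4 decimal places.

-2.2110, 2.1000

Euler on (p,q): p_{n+1} = p_n + h·p', q_{n+1} = q_n + h·q'.
0.000000: (-2.000000, 1.500000); f=(-1.055000, 3.000000) → (-2.211000, 2.100000)
(p(0.2), q(0.2)) ≈ (-2.2110, 2.1000)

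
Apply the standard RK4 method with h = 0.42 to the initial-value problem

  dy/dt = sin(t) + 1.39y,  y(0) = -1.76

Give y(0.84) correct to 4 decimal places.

-5.1387

RK4: k1 = f(t_n, y_n); k2 = f(t_n + h/2, y_n + (h/2)·k1); k3 = f(t_n + h/2, y_n + (h/2)·k2); k4 = f(t_n + h, y_n + h·k3); y_{n+1} = y_n + (h/6)·(k1 + 2k2 + 2k3 + k4).
t=0.000000, y=-1.760000:
  k1 = f(0.000000, -1.760000) = -2.446400
  k2 = f(0.210000, -2.273744) = -2.952044
  k3 = f(0.210000, -2.379929) = -3.099642
  k4 = f(0.420000, -3.061850) = -3.848210
  y ← -1.760000 + (0.42/6)·(k1 + 2k2 + 2k3 + k4) = -3.047859
t=0.420000, y=-3.047859:
  k1 = f(0.420000, -3.047859) = -3.828763
  k2 = f(0.630000, -3.851899) = -4.764995
  k3 = f(0.630000, -4.048508) = -5.038281
  k4 = f(0.840000, -5.163937) = -6.433229
  y ← -3.047859 + (0.42/6)·(k1 + 2k2 + 2k3 + k4) = -5.138657
y(0.84) ≈ -5.1387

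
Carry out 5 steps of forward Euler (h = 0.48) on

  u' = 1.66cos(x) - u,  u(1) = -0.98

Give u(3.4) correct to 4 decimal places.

Euler: u_{n+1} = u_n + h·f(x_n, u_n).
x=1.000000, u=-0.980000: f=1.876902 → u ← -0.980000 + 0.48·1.876902 = -0.079087
x=1.480000, u=-0.079087: f=0.229602 → u ← -0.079087 + 0.48·0.229602 = 0.031122
x=1.960000, u=0.031122: f=-0.661012 → u ← 0.031122 + 0.48·(-0.661012) = -0.286164
x=2.440000, u=-0.286164: f=-0.981769 → u ← -0.286164 + 0.48·(-0.981769) = -0.757413
x=2.920000, u=-0.757413: f=-0.861998 → u ← -0.757413 + 0.48·(-0.861998) = -1.171172
u(3.4) ≈ -1.1712

-1.1712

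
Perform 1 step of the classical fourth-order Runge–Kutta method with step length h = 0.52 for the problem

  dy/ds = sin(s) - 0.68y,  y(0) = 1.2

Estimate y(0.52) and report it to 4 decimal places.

RK4: k1 = f(s_n, y_n); k2 = f(s_n + h/2, y_n + (h/2)·k1); k3 = f(s_n + h/2, y_n + (h/2)·k2); k4 = f(s_n + h, y_n + h·k3); y_{n+1} = y_n + (h/6)·(k1 + 2k2 + 2k3 + k4).
s=0.000000, y=1.200000:
  k1 = f(0.000000, 1.200000) = -0.816000
  k2 = f(0.260000, 0.987840) = -0.414651
  k3 = f(0.260000, 1.092191) = -0.485609
  k4 = f(0.520000, 0.947483) = -0.147408
  y ← 1.200000 + (0.52/6)·(k1 + 2k2 + 2k3 + k4) = 0.960460
y(0.52) ≈ 0.9605

0.9605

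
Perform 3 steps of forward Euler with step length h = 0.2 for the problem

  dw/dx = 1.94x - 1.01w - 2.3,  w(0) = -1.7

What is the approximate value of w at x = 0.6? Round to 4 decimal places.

Euler: w_{n+1} = w_n + h·f(x_n, w_n).
x=0.000000, w=-1.700000: f=-0.583000 → w ← -1.700000 + 0.2·(-0.583000) = -1.816600
x=0.200000, w=-1.816600: f=-0.077234 → w ← -1.816600 + 0.2·(-0.077234) = -1.832047
x=0.400000, w=-1.832047: f=0.326367 → w ← -1.832047 + 0.2·0.326367 = -1.766773
w(0.6) ≈ -1.7668

-1.7668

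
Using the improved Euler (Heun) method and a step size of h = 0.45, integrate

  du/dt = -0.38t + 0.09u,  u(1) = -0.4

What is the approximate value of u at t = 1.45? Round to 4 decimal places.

Heun: k1 = f(t_n, u_n); k2 = f(t_n + h, u_n + h·k1); u_{n+1} = u_n + (h/2)·(k1 + k2).
t=1.000000, u=-0.400000:
  k1 = f(1.000000, -0.400000) = -0.416000
  k2 = f(1.450000, -0.587200) = -0.603848
  u ← -0.400000 + (0.45/2)·(-0.416000 + (-0.603848)) = -0.629466
u(1.45) ≈ -0.6295

-0.6295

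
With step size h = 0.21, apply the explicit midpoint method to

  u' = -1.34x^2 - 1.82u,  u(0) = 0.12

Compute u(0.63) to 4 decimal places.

Midpoint: k1 = f(x_n, u_n); k2 = f(x_n + h/2, u_n + (h/2)·k1); u_{n+1} = u_n + h·k2.
x=0.000000, u=0.120000:
  k1 = f(0.000000, 0.120000) = -0.218400
  k2 = f(0.105000, 0.097068) = -0.191437
  u ← 0.120000 + 0.21·(-0.191437) = 0.079798
x=0.210000, u=0.079798:
  k1 = f(0.210000, 0.079798) = -0.204327
  k2 = f(0.315000, 0.058344) = -0.239147
  u ← 0.079798 + 0.21·(-0.239147) = 0.029577
x=0.420000, u=0.029577:
  k1 = f(0.420000, 0.029577) = -0.290207
  k2 = f(0.525000, -0.000894) = -0.367710
  u ← 0.029577 + 0.21·(-0.367710) = -0.047642
u(0.63) ≈ -0.0476

-0.0476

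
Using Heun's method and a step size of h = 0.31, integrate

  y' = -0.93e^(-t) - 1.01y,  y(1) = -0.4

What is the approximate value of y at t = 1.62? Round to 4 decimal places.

Heun: k1 = f(t_n, y_n); k2 = f(t_n + h, y_n + h·k1); y_{n+1} = y_n + (h/2)·(k1 + k2).
t=1.000000, y=-0.400000:
  k1 = f(1.000000, -0.400000) = 0.061872
  k2 = f(1.310000, -0.380820) = 0.133695
  y ← -0.400000 + (0.31/2)·(0.061872 + 0.133695) = -0.369687
t=1.310000, y=-0.369687:
  k1 = f(1.310000, -0.369687) = 0.122451
  k2 = f(1.620000, -0.331727) = 0.150999
  y ← -0.369687 + (0.31/2)·(0.122451 + 0.150999) = -0.327302
y(1.62) ≈ -0.3273

-0.3273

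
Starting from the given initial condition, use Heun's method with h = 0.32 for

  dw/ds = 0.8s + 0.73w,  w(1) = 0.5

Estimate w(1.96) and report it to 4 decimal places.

Heun: k1 = f(s_n, w_n); k2 = f(s_n + h, w_n + h·k1); w_{n+1} = w_n + (h/2)·(k1 + k2).
s=1.000000, w=0.500000:
  k1 = f(1.000000, 0.500000) = 1.165000
  k2 = f(1.320000, 0.872800) = 1.693144
  w ← 0.500000 + (0.32/2)·(1.165000 + 1.693144) = 0.957303
s=1.320000, w=0.957303:
  k1 = f(1.320000, 0.957303) = 1.754831
  k2 = f(1.640000, 1.518849) = 2.420760
  w ← 0.957303 + (0.32/2)·(1.754831 + 2.420760) = 1.625398
s=1.640000, w=1.625398:
  k1 = f(1.640000, 1.625398) = 2.498540
  k2 = f(1.960000, 2.424930) = 3.338199
  w ← 1.625398 + (0.32/2)·(2.498540 + 3.338199) = 2.559276
w(1.96) ≈ 2.5593

2.5593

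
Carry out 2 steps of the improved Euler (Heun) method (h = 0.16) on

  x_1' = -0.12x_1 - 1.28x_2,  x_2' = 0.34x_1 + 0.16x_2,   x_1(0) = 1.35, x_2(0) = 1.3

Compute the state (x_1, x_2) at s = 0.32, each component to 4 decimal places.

Heun on (x_1,x_2): k1 = f(s_n, state_n); k2 = f(s_n + h, state_n + h·k1); state_{n+1} = state_n + (h/2)·(k1 + k2).
0.000000: (1.350000, 1.300000)
  k1 = (-1.826000, 0.667000)
  predictor → (1.057840, 1.406720)
  k2 = (-1.927542, 0.584741)
  → (1.049717, 1.400139)
0.160000: (1.049717, 1.400139)
  k1 = (-1.918144, 0.580926)
  predictor → (0.742814, 1.493087)
  k2 = (-2.000290, 0.491451)
  → (0.736242, 1.485929)
(x_1(0.32), x_2(0.32)) ≈ (0.7362, 1.4859)

0.7362, 1.4859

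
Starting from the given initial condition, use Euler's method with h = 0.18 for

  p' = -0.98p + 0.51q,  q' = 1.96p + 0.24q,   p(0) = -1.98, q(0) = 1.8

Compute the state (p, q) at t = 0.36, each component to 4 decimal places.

-1.0987, 0.7131

Euler on (p,q): p_{n+1} = p_n + h·p', q_{n+1} = q_n + h·q'.
0.000000: (-1.980000, 1.800000); f=(2.858400, -3.448800) → (-1.465488, 1.179216)
0.180000: (-1.465488, 1.179216); f=(2.037578, -2.589345) → (-1.098724, 0.713134)
(p(0.36), q(0.36)) ≈ (-1.0987, 0.7131)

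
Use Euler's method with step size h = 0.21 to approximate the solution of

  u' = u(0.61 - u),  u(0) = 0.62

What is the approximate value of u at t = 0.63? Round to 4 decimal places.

0.6166

Euler: u_{n+1} = u_n + h·f(t_n, u_n).
t=0.000000, u=0.620000: f=-0.006200 → u ← 0.620000 + 0.21·(-0.006200) = 0.618698
t=0.210000, u=0.618698: f=-0.005381 → u ← 0.618698 + 0.21·(-0.005381) = 0.617568
t=0.420000, u=0.617568: f=-0.004674 → u ← 0.617568 + 0.21·(-0.004674) = 0.616586
u(0.63) ≈ 0.6166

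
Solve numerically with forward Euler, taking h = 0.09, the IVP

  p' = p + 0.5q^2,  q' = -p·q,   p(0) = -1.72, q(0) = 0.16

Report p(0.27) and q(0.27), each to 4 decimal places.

Euler on (p,q): p_{n+1} = p_n + h·p', q_{n+1} = q_n + h·q'.
0.000000: (-1.720000, 0.160000); f=(-1.707200, 0.275200) → (-1.873648, 0.184768)
0.090000: (-1.873648, 0.184768); f=(-1.856578, 0.346190) → (-2.040740, 0.215925)
0.180000: (-2.040740, 0.215925); f=(-2.017428, 0.440647) → (-2.222309, 0.255583)
(p(0.27), q(0.27)) ≈ (-2.2223, 0.2556)

-2.2223, 0.2556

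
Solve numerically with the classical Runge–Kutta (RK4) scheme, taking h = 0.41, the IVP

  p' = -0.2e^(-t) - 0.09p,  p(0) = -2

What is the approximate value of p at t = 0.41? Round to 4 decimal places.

-1.9935

RK4: k1 = f(t_n, p_n); k2 = f(t_n + h/2, p_n + (h/2)·k1); k3 = f(t_n + h/2, p_n + (h/2)·k2); k4 = f(t_n + h, p_n + h·k3); p_{n+1} = p_n + (h/6)·(k1 + 2k2 + 2k3 + k4).
t=0.000000, p=-2.000000:
  k1 = f(0.000000, -2.000000) = -0.020000
  k2 = f(0.205000, -2.004100) = 0.017440
  k3 = f(0.205000, -1.996425) = 0.016749
  k4 = f(0.410000, -1.993133) = 0.046652
  p ← -2.000000 + (0.41/6)·(k1 + 2k2 + 2k3 + k4) = -1.993506
p(0.41) ≈ -1.9935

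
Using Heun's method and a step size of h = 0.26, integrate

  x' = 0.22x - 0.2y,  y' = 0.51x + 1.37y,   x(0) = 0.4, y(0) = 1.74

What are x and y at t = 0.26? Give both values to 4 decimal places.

Heun on (x,y): k1 = f(t_n, state_n); k2 = f(t_n + h, state_n + h·k1); state_{n+1} = state_n + (h/2)·(k1 + k2).
0.000000: (0.400000, 1.740000)
  k1 = (-0.260000, 2.587800)
  predictor → (0.332400, 2.412828)
  k2 = (-0.409438, 3.475098)
  → (0.312973, 2.528177)
(x(0.26), y(0.26)) ≈ (0.3130, 2.5282)

0.3130, 2.5282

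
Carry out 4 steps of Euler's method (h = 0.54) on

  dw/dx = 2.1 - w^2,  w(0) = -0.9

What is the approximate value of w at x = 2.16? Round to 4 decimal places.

Euler: w_{n+1} = w_n + h·f(x_n, w_n).
x=0.000000, w=-0.900000: f=1.290000 → w ← -0.900000 + 0.54·1.290000 = -0.203400
x=0.540000, w=-0.203400: f=2.058628 → w ← -0.203400 + 0.54·2.058628 = 0.908259
x=1.080000, w=0.908259: f=1.275065 → w ← 0.908259 + 0.54·1.275065 = 1.596794
x=1.620000, w=1.596794: f=-0.449752 → w ← 1.596794 + 0.54·(-0.449752) = 1.353928
w(2.16) ≈ 1.3539

1.3539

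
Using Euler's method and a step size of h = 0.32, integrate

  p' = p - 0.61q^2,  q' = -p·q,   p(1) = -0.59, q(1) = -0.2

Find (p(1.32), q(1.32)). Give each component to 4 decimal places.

-0.7866, -0.2378

Euler on (p,q): p_{n+1} = p_n + h·p', q_{n+1} = q_n + h·q'.
1.000000: (-0.590000, -0.200000); f=(-0.614400, -0.118000) → (-0.786608, -0.237760)
(p(1.32), q(1.32)) ≈ (-0.7866, -0.2378)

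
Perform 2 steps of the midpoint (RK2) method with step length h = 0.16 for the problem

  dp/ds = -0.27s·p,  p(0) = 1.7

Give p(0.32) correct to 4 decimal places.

1.6766

Midpoint: k1 = f(s_n, p_n); k2 = f(s_n + h/2, p_n + (h/2)·k1); p_{n+1} = p_n + h·k2.
s=0.000000, p=1.700000:
  k1 = f(0.000000, 1.700000) = 0.000000
  k2 = f(0.080000, 1.700000) = -0.036720
  p ← 1.700000 + 0.16·(-0.036720) = 1.694125
s=0.160000, p=1.694125:
  k1 = f(0.160000, 1.694125) = -0.073186
  k2 = f(0.240000, 1.688270) = -0.109400
  p ← 1.694125 + 0.16·(-0.109400) = 1.676621
p(0.32) ≈ 1.6766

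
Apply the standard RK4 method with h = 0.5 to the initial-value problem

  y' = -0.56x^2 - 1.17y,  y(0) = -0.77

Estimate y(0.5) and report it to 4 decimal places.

RK4: k1 = f(x_n, y_n); k2 = f(x_n + h/2, y_n + (h/2)·k1); k3 = f(x_n + h/2, y_n + (h/2)·k2); k4 = f(x_n + h, y_n + h·k3); y_{n+1} = y_n + (h/6)·(k1 + 2k2 + 2k3 + k4).
x=0.000000, y=-0.770000:
  k1 = f(0.000000, -0.770000) = 0.900900
  k2 = f(0.250000, -0.544775) = 0.602387
  k3 = f(0.250000, -0.619403) = 0.689702
  k4 = f(0.500000, -0.425149) = 0.357424
  y ← -0.770000 + (0.5/6)·(k1 + 2k2 + 2k3 + k4) = -0.449792
y(0.5) ≈ -0.4498

-0.4498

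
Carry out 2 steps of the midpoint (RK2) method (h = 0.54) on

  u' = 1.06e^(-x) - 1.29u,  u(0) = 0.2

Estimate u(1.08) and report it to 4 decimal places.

0.3278

Midpoint: k1 = f(x_n, u_n); k2 = f(x_n + h/2, u_n + (h/2)·k1); u_{n+1} = u_n + h·k2.
x=0.000000, u=0.200000:
  k1 = f(0.000000, 0.200000) = 0.802000
  k2 = f(0.270000, 0.416540) = 0.271846
  u ← 0.200000 + 0.54·0.271846 = 0.346797
x=0.540000, u=0.346797:
  k1 = f(0.540000, 0.346797) = 0.170345
  k2 = f(0.810000, 0.392790) = -0.035149
  u ← 0.346797 + 0.54·(-0.035149) = 0.327816
u(1.08) ≈ 0.3278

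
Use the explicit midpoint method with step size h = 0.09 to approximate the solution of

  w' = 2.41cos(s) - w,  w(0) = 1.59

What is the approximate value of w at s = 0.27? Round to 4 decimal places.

Midpoint: k1 = f(s_n, w_n); k2 = f(s_n + h/2, w_n + (h/2)·k1); w_{n+1} = w_n + h·k2.
s=0.000000, w=1.590000:
  k1 = f(0.000000, 1.590000) = 0.820000
  k2 = f(0.045000, 1.626900) = 0.780660
  w ← 1.590000 + 0.09·0.780660 = 1.660259
s=0.090000, w=1.660259:
  k1 = f(0.090000, 1.660259) = 0.739987
  k2 = f(0.135000, 1.693559) = 0.694513
  w ← 1.660259 + 0.09·0.694513 = 1.722766
s=0.180000, w=1.722766:
  k1 = f(0.180000, 1.722766) = 0.648298
  k2 = f(0.225000, 1.751939) = 0.597315
  w ← 1.722766 + 0.09·0.597315 = 1.776524
w(0.27) ≈ 1.7765

1.7765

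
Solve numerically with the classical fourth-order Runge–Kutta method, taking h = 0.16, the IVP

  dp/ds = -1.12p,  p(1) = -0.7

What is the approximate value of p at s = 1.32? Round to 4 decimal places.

-0.4892

RK4: k1 = f(s_n, p_n); k2 = f(s_n + h/2, p_n + (h/2)·k1); k3 = f(s_n + h/2, p_n + (h/2)·k2); k4 = f(s_n + h, p_n + h·k3); p_{n+1} = p_n + (h/6)·(k1 + 2k2 + 2k3 + k4).
s=1.000000, p=-0.700000:
  k1 = f(1.000000, -0.700000) = 0.784000
  k2 = f(1.080000, -0.637280) = 0.713754
  k3 = f(1.080000, -0.642900) = 0.720048
  k4 = f(1.160000, -0.584792) = 0.654967
  p ← -0.700000 + (0.16/6)·(k1 + 2k2 + 2k3 + k4) = -0.585158
s=1.160000, p=-0.585158:
  k1 = f(1.160000, -0.585158) = 0.655377
  k2 = f(1.240000, -0.532728) = 0.596655
  k3 = f(1.240000, -0.537426) = 0.601917
  k4 = f(1.320000, -0.488851) = 0.547514
  p ← -0.585158 + (0.16/6)·(k1 + 2k2 + 2k3 + k4) = -0.489157
p(1.32) ≈ -0.4892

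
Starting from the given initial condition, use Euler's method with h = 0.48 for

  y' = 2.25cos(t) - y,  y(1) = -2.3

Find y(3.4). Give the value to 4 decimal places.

-1.6244

Euler: y_{n+1} = y_n + h·f(t_n, y_n).
t=1.000000, y=-2.300000: f=3.515680 → y ← -2.300000 + 0.48·3.515680 = -0.612474
t=1.480000, y=-0.612474: f=0.816485 → y ← -0.612474 + 0.48·0.816485 = -0.220561
t=1.960000, y=-0.220561: f=-0.633206 → y ← -0.220561 + 0.48·(-0.633206) = -0.524500
t=2.440000, y=-0.524500: f=-1.194085 → y ← -0.524500 + 0.48·(-1.194085) = -1.097660
t=2.920000, y=-1.097660: f=-1.097324 → y ← -1.097660 + 0.48·(-1.097324) = -1.624376
y(3.4) ≈ -1.6244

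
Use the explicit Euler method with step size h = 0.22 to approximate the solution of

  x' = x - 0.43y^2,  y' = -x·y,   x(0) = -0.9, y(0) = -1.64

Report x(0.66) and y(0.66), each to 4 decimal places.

-3.0733, -3.6795

Euler on (x,y): x_{n+1} = x_n + h·x', y_{n+1} = y_n + h·y'.
0.000000: (-0.900000, -1.640000); f=(-2.056528, -1.476000) → (-1.352436, -1.964720)
0.220000: (-1.352436, -1.964720); f=(-3.012290, -2.657158) → (-2.015140, -2.549295)
0.440000: (-2.015140, -2.549295); f=(-4.809669, -5.137186) → (-3.073267, -3.679476)
(x(0.66), y(0.66)) ≈ (-3.0733, -3.6795)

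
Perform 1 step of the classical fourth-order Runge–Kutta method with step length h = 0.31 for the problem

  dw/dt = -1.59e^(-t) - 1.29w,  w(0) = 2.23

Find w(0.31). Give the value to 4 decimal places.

RK4: k1 = f(t_n, w_n); k2 = f(t_n + h/2, w_n + (h/2)·k1); k3 = f(t_n + h/2, w_n + (h/2)·k2); k4 = f(t_n + h, w_n + h·k3); w_{n+1} = w_n + (h/6)·(k1 + 2k2 + 2k3 + k4).
t=0.000000, w=2.230000:
  k1 = f(0.000000, 2.230000) = -4.466700
  k2 = f(0.155000, 1.537662) = -3.345283
  k3 = f(0.155000, 1.711481) = -3.569511
  k4 = f(0.310000, 1.123452) = -2.615433
  w ← 2.230000 + (0.31/6)·(k1 + 2k2 + 2k3 + k4) = 1.149561
w(0.31) ≈ 1.1496

1.1496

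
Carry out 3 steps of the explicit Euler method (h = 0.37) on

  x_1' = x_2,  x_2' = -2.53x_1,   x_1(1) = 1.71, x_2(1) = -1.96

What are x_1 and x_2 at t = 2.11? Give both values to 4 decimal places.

-1.9912, -4.1712

Euler on (x_1,x_2): x_1_{n+1} = x_1_n + h·x_1', x_2_{n+1} = x_2_n + h·x_2'.
1.000000: (1.710000, -1.960000); f=(-1.960000, -4.326300) → (0.984800, -3.560731)
1.370000: (0.984800, -3.560731); f=(-3.560731, -2.491544) → (-0.332670, -4.482602)
1.740000: (-0.332670, -4.482602); f=(-4.482602, 0.841656) → (-1.991233, -4.171189)
(x_1(2.11), x_2(2.11)) ≈ (-1.9912, -4.1712)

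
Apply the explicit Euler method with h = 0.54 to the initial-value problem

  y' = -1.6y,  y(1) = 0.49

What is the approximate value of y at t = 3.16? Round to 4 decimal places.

Euler: y_{n+1} = y_n + h·f(t_n, y_n).
t=1.000000, y=0.490000: f=-0.784000 → y ← 0.490000 + 0.54·(-0.784000) = 0.066640
t=1.540000, y=0.066640: f=-0.106624 → y ← 0.066640 + 0.54·(-0.106624) = 0.009063
t=2.080000, y=0.009063: f=-0.014501 → y ← 0.009063 + 0.54·(-0.014501) = 0.001233
t=2.620000, y=0.001233: f=-0.001972 → y ← 0.001233 + 0.54·(-0.001972) = 0.000168
y(3.16) ≈ 0.0002

0.0002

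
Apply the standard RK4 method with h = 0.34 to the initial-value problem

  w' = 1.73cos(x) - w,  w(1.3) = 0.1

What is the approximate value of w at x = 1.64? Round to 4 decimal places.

0.1163

RK4: k1 = f(x_n, w_n); k2 = f(x_n + h/2, w_n + (h/2)·k1); k3 = f(x_n + h/2, w_n + (h/2)·k2); k4 = f(x_n + h, w_n + h·k3); w_{n+1} = w_n + (h/6)·(k1 + 2k2 + 2k3 + k4).
x=1.300000, w=0.100000:
  k1 = f(1.300000, 0.100000) = 0.362773
  k2 = f(1.470000, 0.161671) = 0.012411
  k3 = f(1.470000, 0.102110) = 0.071973
  k4 = f(1.640000, 0.124471) = -0.244098
  w ← 0.100000 + (0.34/6)·(k1 + 2k2 + 2k3 + k4) = 0.116288
w(1.64) ≈ 0.1163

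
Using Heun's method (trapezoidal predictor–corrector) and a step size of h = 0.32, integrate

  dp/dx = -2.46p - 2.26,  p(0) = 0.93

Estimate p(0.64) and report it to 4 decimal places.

-0.4137

Heun: k1 = f(x_n, p_n); k2 = f(x_n + h, p_n + h·k1); p_{n+1} = p_n + (h/2)·(k1 + k2).
x=0.000000, p=0.930000:
  k1 = f(0.000000, 0.930000) = -4.547800
  k2 = f(0.320000, -0.525296) = -0.967772
  p ← 0.930000 + (0.32/2)·(-4.547800 + (-0.967772)) = 0.047509
x=0.320000, p=0.047509:
  k1 = f(0.320000, 0.047509) = -2.376871
  k2 = f(0.640000, -0.713090) = -0.505798
  p ← 0.047509 + (0.32/2)·(-2.376871 + (-0.505798)) = -0.413719
p(0.64) ≈ -0.4137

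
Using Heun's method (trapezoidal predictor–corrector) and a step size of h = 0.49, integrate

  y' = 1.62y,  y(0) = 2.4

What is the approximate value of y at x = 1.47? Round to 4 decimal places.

22.5089

Heun: k1 = f(x_n, y_n); k2 = f(x_n + h, y_n + h·k1); y_{n+1} = y_n + (h/2)·(k1 + k2).
x=0.000000, y=2.400000:
  k1 = f(0.000000, 2.400000) = 3.888000
  k2 = f(0.490000, 4.305120) = 6.974294
  y ← 2.400000 + (0.49/2)·(3.888000 + 6.974294) = 5.061262
x=0.490000, y=5.061262:
  k1 = f(0.490000, 5.061262) = 8.199245
  k2 = f(0.980000, 9.078892) = 14.707805
  y ← 5.061262 + (0.49/2)·(8.199245 + 14.707805) = 10.673489
x=0.980000, y=10.673489:
  k1 = f(0.980000, 10.673489) = 17.291053
  k2 = f(1.470000, 19.146105) = 31.016690
  y ← 10.673489 + (0.49/2)·(17.291053 + 31.016690) = 22.508886
y(1.47) ≈ 22.5089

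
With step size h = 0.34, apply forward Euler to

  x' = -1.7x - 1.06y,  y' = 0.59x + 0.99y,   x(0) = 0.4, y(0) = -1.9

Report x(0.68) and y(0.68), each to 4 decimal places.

1.2465, -3.1159

Euler on (x,y): x_{n+1} = x_n + h·x', y_{n+1} = y_n + h·y'.
0.000000: (0.400000, -1.900000); f=(1.334000, -1.645000) → (0.853560, -2.459300)
0.340000: (0.853560, -2.459300); f=(1.155806, -1.931107) → (1.246534, -3.115876)
(x(0.68), y(0.68)) ≈ (1.2465, -3.1159)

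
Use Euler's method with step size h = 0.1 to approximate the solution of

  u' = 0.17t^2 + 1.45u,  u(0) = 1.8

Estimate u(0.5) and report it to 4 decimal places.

3.5480

Euler: u_{n+1} = u_n + h·f(t_n, u_n).
t=0.000000, u=1.800000: f=2.610000 → u ← 1.800000 + 0.1·2.610000 = 2.061000
t=0.100000, u=2.061000: f=2.990150 → u ← 2.061000 + 0.1·2.990150 = 2.360015
t=0.200000, u=2.360015: f=3.428822 → u ← 2.360015 + 0.1·3.428822 = 2.702897
t=0.300000, u=2.702897: f=3.934501 → u ← 2.702897 + 0.1·3.934501 = 3.096347
t=0.400000, u=3.096347: f=4.516904 → u ← 3.096347 + 0.1·4.516904 = 3.548038
u(0.5) ≈ 3.5480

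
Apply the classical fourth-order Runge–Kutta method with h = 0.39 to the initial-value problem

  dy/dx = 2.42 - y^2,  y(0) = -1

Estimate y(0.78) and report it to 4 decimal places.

0.6537

RK4: k1 = f(x_n, y_n); k2 = f(x_n + h/2, y_n + (h/2)·k1); k3 = f(x_n + h/2, y_n + (h/2)·k2); k4 = f(x_n + h, y_n + h·k3); y_{n+1} = y_n + (h/6)·(k1 + 2k2 + 2k3 + k4).
x=0.000000, y=-1.000000:
  k1 = f(0.000000, -1.000000) = 1.420000
  k2 = f(0.195000, -0.723100) = 1.897126
  k3 = f(0.195000, -0.630060) = 2.023024
  k4 = f(0.390000, -0.211021) = 2.375470
  y ← -1.000000 + (0.39/6)·(k1 + 2k2 + 2k3 + k4) = -0.243675
x=0.390000, y=-0.243675:
  k1 = f(0.390000, -0.243675) = 2.360623
  k2 = f(0.585000, 0.216647) = 2.373064
  k3 = f(0.585000, 0.219073) = 2.372007
  k4 = f(0.780000, 0.681408) = 1.955683
  y ← -0.243675 + (0.39/6)·(k1 + 2k2 + 2k3 + k4) = 0.653744
y(0.78) ≈ 0.6537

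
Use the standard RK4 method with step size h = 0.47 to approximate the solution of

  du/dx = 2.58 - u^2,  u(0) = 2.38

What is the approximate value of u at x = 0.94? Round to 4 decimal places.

1.6528

RK4: k1 = f(x_n, u_n); k2 = f(x_n + h/2, u_n + (h/2)·k1); k3 = f(x_n + h/2, u_n + (h/2)·k2); k4 = f(x_n + h, u_n + h·k3); u_{n+1} = u_n + (h/6)·(k1 + 2k2 + 2k3 + k4).
x=0.000000, u=2.380000:
  k1 = f(0.000000, 2.380000) = -3.084400
  k2 = f(0.235000, 1.655166) = -0.159574
  k3 = f(0.235000, 2.342500) = -2.907306
  k4 = f(0.470000, 1.013566) = 1.552684
  u ← 2.380000 + (0.47/6)·(k1 + 2k2 + 2k3 + k4) = 1.779538
x=0.470000, u=1.779538:
  k1 = f(0.470000, 1.779538) = -0.586754
  k2 = f(0.705000, 1.641650) = -0.115016
  k3 = f(0.705000, 1.752509) = -0.491287
  k4 = f(0.940000, 1.548633) = 0.181737
  u ← 1.779538 + (0.47/6)·(k1 + 2k2 + 2k3 + k4) = 1.652824
u(0.94) ≈ 1.6528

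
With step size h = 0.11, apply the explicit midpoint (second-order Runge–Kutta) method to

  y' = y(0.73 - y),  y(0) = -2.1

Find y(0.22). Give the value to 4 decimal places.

-4.6031

Midpoint: k1 = f(t_n, y_n); k2 = f(t_n + h/2, y_n + (h/2)·k1); y_{n+1} = y_n + h·k2.
t=0.000000, y=-2.100000:
  k1 = f(0.000000, -2.100000) = -5.943000
  k2 = f(0.055000, -2.426865) = -7.661285
  y ← -2.100000 + 0.11·(-7.661285) = -2.942741
t=0.110000, y=-2.942741:
  k1 = f(0.110000, -2.942741) = -10.807928
  k2 = f(0.165000, -3.537177) = -15.093764
  y ← -2.942741 + 0.11·(-15.093764) = -4.603055
y(0.22) ≈ -4.6031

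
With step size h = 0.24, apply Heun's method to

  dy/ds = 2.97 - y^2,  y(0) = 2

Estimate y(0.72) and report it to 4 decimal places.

1.7603

Heun: k1 = f(s_n, y_n); k2 = f(s_n + h, y_n + h·k1); y_{n+1} = y_n + (h/2)·(k1 + k2).
s=0.000000, y=2.000000:
  k1 = f(0.000000, 2.000000) = -1.030000
  k2 = f(0.240000, 1.752800) = -0.102308
  y ← 2.000000 + (0.24/2)·(-1.030000 + (-0.102308)) = 1.864123
s=0.240000, y=1.864123:
  k1 = f(0.240000, 1.864123) = -0.504955
  k2 = f(0.480000, 1.742934) = -0.067819
  y ← 1.864123 + (0.24/2)·(-0.504955 + (-0.067819)) = 1.795390
s=0.480000, y=1.795390:
  k1 = f(0.480000, 1.795390) = -0.253426
  k2 = f(0.720000, 1.734568) = -0.038726
  y ← 1.795390 + (0.24/2)·(-0.253426 + (-0.038726)) = 1.760332
y(0.72) ≈ 1.7603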